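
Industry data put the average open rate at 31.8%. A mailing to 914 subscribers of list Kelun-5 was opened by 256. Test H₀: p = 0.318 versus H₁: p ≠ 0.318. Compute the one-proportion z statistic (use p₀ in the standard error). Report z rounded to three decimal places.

z = -2.461

p̂ = 256/914 = 0.280088.
Under H₀, SE = √(0.318·0.682/914) = √(0.000237282) = 0.015404.
z = (0.280088 − 0.318)/0.015404 = -0.037912/0.015404 = -2.461.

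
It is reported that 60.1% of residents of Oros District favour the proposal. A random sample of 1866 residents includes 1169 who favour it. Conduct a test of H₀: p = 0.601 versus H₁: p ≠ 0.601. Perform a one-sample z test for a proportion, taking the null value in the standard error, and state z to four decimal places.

z = 2.2471

p̂ = 1169/1866 = 0.6264737.
Under H₀, SE = √(0.601·0.399/1866) = √(0.00012851) = 0.0113362.
z = (0.6264737 − 0.601)/0.0113362 = 0.0254737/0.0113362 = 2.2471.
Two-sided p-value ≈ 2·Φ(−2.247) = 0.0246.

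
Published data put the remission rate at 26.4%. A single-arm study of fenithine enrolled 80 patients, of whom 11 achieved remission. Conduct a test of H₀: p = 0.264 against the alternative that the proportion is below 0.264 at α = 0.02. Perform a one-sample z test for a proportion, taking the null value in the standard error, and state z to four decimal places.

p̂ = 11/80 ≈ 0.137500.
Under H₀, SE = √(0.264·0.736/80) = √(0.0024288) = 0.049283.
z = (0.137500 − 0.264)/0.049283 = -0.126500/0.049283 = -2.5668.
p-value = P(Z < -2.567) ≈ 0.0051, so at α = 0.02 we reject H₀.

z = -2.5668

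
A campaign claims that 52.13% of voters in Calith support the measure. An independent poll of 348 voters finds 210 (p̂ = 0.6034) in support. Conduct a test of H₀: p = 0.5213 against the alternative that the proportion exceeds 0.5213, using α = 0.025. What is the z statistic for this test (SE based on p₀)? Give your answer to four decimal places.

z = 3.0677

p̂ = 210/348 ≈ 0.603448.
Under H₀, SE = √(0.5213·0.4787/348) = √(0.000717087) = 0.026778.
z = (0.603448 − 0.5213)/0.026778 = 0.082148/0.026778 = 3.0677.
p-value = P(Z > 3.068) ≈ 0.0011, so at α = 0.025 we reject H₀.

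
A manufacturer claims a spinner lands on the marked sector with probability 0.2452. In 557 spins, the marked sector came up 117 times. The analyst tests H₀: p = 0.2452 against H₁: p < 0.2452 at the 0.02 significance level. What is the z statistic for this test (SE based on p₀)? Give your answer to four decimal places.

z = -1.9281

p̂ = 117/557 ≈ 0.210054.
SE = √(p₀(1−p₀)/n) = √(0.18508/557) = 0.018228.
z = (0.210054 − 0.2452)/0.018228 = -0.035146/0.018228 = -1.9281.
p-value = P(Z < -1.928) ≈ 0.0269. With α = 0.02, fail to reject H₀.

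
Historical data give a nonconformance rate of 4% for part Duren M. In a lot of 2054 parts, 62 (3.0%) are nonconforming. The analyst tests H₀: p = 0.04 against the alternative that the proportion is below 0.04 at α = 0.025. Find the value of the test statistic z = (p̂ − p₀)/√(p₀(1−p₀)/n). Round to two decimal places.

p̂ = 62/2054 ≈ 0.03019.
Under H₀, SE = √(0.04·0.96/2054) = √(1.86952e-05) = 0.00432.
z = (0.03019 − 0.04)/0.00432 = -0.00981/0.00432 = -2.27.
p-value = P(Z < -2.270) ≈ 0.0116; since p < α = 0.025, reject H₀.

z = -2.27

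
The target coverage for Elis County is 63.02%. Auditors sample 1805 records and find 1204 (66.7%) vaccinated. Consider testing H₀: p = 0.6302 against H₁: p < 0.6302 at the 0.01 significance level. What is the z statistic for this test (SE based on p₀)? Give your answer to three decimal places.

z = 3.242

p̂ = 1204/1805 ≈ 0.667036.
SE = √(p₀(1−p₀)/n) = √(0.23305/1805) = 0.011363.
z = (0.667036 − 0.6302)/0.011363 = 0.036836/0.011363 = 3.242.
p-value = P(Z < 3.242) ≈ 0.9994, so at α = 0.01 we fail to reject H₀.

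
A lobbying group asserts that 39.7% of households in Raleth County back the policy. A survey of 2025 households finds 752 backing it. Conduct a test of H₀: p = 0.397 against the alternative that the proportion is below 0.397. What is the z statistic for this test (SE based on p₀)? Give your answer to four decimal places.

p̂ = 752/2025 ≈ 0.3713580.
Under H₀, SE = √(0.397·0.603/2025) = √(0.000118218) = 0.0108728.
z = (0.3713580 − 0.397)/0.0108728 = -0.0256420/0.0108728 = -2.3584.
p-value = P(Z < -2.358) ≈ 0.0092.

z = -2.3584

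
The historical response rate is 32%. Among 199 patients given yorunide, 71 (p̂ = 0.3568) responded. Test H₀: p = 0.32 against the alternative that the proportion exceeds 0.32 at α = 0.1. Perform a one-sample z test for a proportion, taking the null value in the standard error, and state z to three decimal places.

z = 1.112

p̂ = 71/199 ≈ 0.35678.
SE = √(p₀(1−p₀)/n) = √(0.2176/199) = 0.03307.
z = (0.35678 − 0.32)/0.03307 = 0.03678/0.03307 = 1.112.
p-value = P(Z > 1.112) ≈ 0.1330; since p > α = 0.1, fail to reject H₀.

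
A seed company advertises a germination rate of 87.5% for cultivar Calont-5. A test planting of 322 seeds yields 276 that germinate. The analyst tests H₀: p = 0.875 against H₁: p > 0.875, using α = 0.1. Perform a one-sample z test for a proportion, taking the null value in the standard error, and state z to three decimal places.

p̂ = 276/322 = 0.85714.
SE = √(p₀(1−p₀)/n) = √(0.10938/322) = 0.01843.
z = (0.85714 − 0.875)/0.01843 = -0.01786/0.01843 = -0.969.
p-value = P(Z > -0.969) ≈ 0.8337, so at α = 0.1 we fail to reject H₀.

z = -0.969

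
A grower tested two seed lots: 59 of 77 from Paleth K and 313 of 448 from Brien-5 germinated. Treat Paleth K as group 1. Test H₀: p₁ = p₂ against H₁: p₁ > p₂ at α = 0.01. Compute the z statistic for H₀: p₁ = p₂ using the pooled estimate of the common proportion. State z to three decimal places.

z = 1.205

p̂₁ = 59/77 = 0.76623, p̂₂ = 313/448 = 0.69866.
Pooled p̂ = (59+313)/(77+448) = 372/525 = 0.70857.
SE = √(p̂(1−p̂)(1/n₁+1/n₂)) = √(0.70857·0.29143·0.0152192) = √(0.00314272) = 0.05606.
z = (0.76623 − 0.69866)/0.05606 = 0.06757/0.05606 = 1.205.
p-value = P(Z > 1.205) ≈ 0.1140, so at α = 0.01 we fail to reject H₀.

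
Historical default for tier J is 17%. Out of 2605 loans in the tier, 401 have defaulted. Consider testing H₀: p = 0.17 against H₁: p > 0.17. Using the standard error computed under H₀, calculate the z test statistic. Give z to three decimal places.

z = -2.183

p̂ = 401/2605 ≈ 0.15393.
Standard error under H₀: √(0.17×0.83/2605) = 0.00736.
z = (0.15393 − 0.17)/0.00736 = -0.01607/0.00736 = -2.183.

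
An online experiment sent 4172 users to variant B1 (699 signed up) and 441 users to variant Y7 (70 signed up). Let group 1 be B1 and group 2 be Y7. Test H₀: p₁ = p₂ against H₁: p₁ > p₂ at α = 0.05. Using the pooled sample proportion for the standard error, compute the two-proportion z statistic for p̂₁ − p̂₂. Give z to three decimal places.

p̂₁ = 699/4172 ≈ 0.167546, p̂₂ = 70/441 ≈ 0.158730.
Pooled p̂ = (699+70)/(4172+441) = 769/4613 = 0.166703.
SE = √(0.138913 × 0.00250727) = 0.018663.
z = (0.167546 − 0.158730)/0.018663 = 0.008816/0.018663 = 0.472.
p-value = P(Z > 0.472) ≈ 0.3183, so at α = 0.05 we fail to reject H₀.

z = 0.472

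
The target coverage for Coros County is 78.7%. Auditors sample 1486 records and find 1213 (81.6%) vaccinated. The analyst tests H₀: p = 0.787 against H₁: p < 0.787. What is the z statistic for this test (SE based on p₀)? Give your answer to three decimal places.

p̂ = 1213/1486 ≈ 0.816285.
Standard error under H₀: √(0.787×0.213/1486) = 0.010621.
z = (0.816285 − 0.787)/0.010621 = 0.029285/0.010621 = 2.757.
p-value = P(Z < 2.757) ≈ 0.9971.

z = 2.757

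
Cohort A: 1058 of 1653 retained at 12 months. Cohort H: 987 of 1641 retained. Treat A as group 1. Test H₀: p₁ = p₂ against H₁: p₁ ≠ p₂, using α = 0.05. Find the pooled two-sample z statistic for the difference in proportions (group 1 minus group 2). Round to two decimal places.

z = 2.28

p̂₁ = 1058/1653 = 0.6400, p̂₂ = 987/1641 = 0.6015.
Pooled p̂ = (1058+987)/(1653+1641) = 2045/3294 = 0.6208.
SE = √(p̂(1−p̂)(1/n₁+1/n₂)) = √(0.6208·0.3792·0.00121435) = √(0.000285858) = 0.0169.
z = (0.6400 − 0.6015)/0.0169 = 0.0385/0.0169 = 2.28.
Two-sided p-value ≈ 2·Φ(−2.282) = 0.0225, so at α = 0.05 we reject H₀.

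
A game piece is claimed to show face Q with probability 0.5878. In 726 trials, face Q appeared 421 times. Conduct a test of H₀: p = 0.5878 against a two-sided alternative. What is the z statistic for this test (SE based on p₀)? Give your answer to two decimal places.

p̂ = 421/726 ≈ 0.5799.
Standard error under H₀: √(0.5878×0.4122/726) = 0.0183.
z = (0.5799 − 0.5878)/0.0183 = -0.0079/0.0183 = -0.43.

z = -0.43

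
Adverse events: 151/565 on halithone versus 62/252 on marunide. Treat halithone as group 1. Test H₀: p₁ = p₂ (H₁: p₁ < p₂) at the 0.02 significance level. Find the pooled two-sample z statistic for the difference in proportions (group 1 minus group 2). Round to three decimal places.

z = 0.638

p̂₁ = 151/565 ≈ 0.26726, p̂₂ = 62/252 ≈ 0.24603.
Pooled p̂ = (151+62)/(565+252) = 213/817 = 0.26071.
SE = √(0.19274 × 0.00573817) = 0.03326.
z = (0.26726 − 0.24603)/0.03326 = 0.02123/0.03326 = 0.638.
p-value = P(Z < 0.638) ≈ 0.7383; since p > α = 0.02, fail to reject H₀.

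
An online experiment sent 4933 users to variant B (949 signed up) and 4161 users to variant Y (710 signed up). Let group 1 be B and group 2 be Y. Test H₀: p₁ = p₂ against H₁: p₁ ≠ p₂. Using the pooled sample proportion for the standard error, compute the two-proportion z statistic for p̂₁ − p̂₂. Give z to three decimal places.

z = 2.675

p̂₁ = 949/4933 = 0.19238, p̂₂ = 710/4161 = 0.17063.
Pooled p̂ = (949+710)/(4933+4161) = 1659/9094 = 0.18243.
SE = √(p̂(1−p̂)(1/n₁+1/n₂)) = √(0.18243·0.81757·0.000443043) = √(6.6079e-05) = 0.00813.
z = (0.19238 − 0.17063)/0.00813 = 0.02175/0.00813 = 2.675.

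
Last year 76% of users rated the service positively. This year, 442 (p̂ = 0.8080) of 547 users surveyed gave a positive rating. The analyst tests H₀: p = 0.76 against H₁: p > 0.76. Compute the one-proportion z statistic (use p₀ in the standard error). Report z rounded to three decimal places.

z = 2.631

p̂ = 442/547 ≈ 0.80804.
SE = √(p₀(1−p₀)/n) = √(0.1824/547) = 0.01826.
z = (0.80804 − 0.76)/0.01826 = 0.04804/0.01826 = 2.631.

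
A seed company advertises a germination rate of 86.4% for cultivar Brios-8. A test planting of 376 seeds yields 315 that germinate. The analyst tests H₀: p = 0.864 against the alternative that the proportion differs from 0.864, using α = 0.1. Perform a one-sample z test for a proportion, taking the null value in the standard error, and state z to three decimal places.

z = -1.484

p̂ = 315/376 = 0.83777.
Standard error under H₀: √(0.864×0.136/376) = 0.01768.
z = (0.83777 − 0.864)/0.01768 = -0.02623/0.01768 = -1.484.
p-value = 2·P(Z > 1.484) ≈ 0.1378, so at α = 0.1 we fail to reject H₀.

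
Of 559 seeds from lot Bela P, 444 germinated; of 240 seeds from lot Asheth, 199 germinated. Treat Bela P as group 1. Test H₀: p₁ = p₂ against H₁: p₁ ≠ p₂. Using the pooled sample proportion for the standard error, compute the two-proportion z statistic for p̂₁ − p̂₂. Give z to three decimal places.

z = -1.141

p̂₁ = 444/559 ≈ 0.79428, p̂₂ = 199/240 ≈ 0.82917.
Pooled p̂ = (444+199)/(559+240) = 643/799 = 0.80476.
SE = √(p̂(1−p̂)(1/n₁+1/n₂)) = √(0.80476·0.19524·0.00595558) = √(0.000935763) = 0.03059.
z = (0.79428 − 0.82917)/0.03059 = -0.03489/0.03059 = -1.141.
p-value = 2·P(Z > 1.141) ≈ 0.2540.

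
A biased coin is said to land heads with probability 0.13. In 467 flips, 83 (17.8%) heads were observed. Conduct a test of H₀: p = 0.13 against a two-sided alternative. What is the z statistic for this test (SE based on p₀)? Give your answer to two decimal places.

z = 3.07

p̂ = 83/467 = 0.17773.
SE = √(p₀(1−p₀)/n) = √(0.1131/467) = 0.01556.
z = (0.17773 − 0.13)/0.01556 = 0.04773/0.01556 = 3.07.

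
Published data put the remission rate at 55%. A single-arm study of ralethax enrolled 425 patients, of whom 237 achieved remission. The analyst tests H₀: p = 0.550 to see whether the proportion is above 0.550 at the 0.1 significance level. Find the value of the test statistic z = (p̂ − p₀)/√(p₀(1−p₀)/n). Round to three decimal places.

p̂ = 237/425 = 0.55765.
Standard error under H₀: √(0.55×0.45/425) = 0.02413.
z = (0.55765 − 0.55)/0.02413 = 0.00765/0.02413 = 0.317.
p-value = P(Z > 0.317) ≈ 0.3757, so at α = 0.1 we fail to reject H₀.

z = 0.317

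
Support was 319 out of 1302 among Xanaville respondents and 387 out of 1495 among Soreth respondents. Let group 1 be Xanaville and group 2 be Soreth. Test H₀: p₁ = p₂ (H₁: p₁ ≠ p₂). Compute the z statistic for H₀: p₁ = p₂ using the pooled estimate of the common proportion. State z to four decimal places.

z = -0.8414

p̂₁ = 319/1302 = 0.245008, p̂₂ = 387/1495 = 0.258863.
Pooled p̂ = (319+387)/(1302+1495) = 706/2797 = 0.252413.
SE = √(p̂(1−p̂)(1/n₁+1/n₂)) = √(0.252413·0.747587·0.00143695) = √(0.000271153) = 0.016467.
z = (0.245008 − 0.258863)/0.016467 = -0.013855/0.016467 = -0.8414.
p-value = 2·P(Z > 0.841) ≈ 0.4001.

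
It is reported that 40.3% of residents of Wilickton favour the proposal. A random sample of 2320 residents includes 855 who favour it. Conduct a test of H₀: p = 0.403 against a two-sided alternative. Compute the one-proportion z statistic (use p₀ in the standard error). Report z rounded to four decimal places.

p̂ = 855/2320 ≈ 0.36853448.
SE = √(p₀(1−p₀)/n) = √(0.24059/2320) = 0.01018347.
z = (0.36853448 − 0.403)/0.01018347 = -0.03446552/0.01018347 = -3.3845.

z = -3.3845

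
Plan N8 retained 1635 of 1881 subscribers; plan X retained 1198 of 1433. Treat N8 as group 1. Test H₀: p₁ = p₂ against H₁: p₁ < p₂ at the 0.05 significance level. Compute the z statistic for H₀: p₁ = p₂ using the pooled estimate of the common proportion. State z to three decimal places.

z = 2.689

p̂₁ = 1635/1881 ≈ 0.86922, p̂₂ = 1198/1433 ≈ 0.83601.
Pooled p̂ = (1635+1198)/(1881+1433) = 2833/3314 = 0.85486.
SE = √(p̂(1−p̂)(1/n₁+1/n₂)) = √(0.85486·0.14514·0.00122947) = √(0.000152547) = 0.01235.
z = (0.86922 − 0.83601)/0.01235 = 0.03321/0.01235 = 2.689.
p-value = P(Z < 2.689) ≈ 0.9964; since p > α = 0.05, fail to reject H₀.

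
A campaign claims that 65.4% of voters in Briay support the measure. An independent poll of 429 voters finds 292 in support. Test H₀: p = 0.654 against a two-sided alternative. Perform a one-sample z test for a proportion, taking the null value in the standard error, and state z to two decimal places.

p̂ = 292/429 = 0.6807.
Standard error under H₀: √(0.654×0.346/429) = 0.0230.
z = (0.6807 − 0.654)/0.0230 = 0.0267/0.0230 = 1.16.

z = 1.16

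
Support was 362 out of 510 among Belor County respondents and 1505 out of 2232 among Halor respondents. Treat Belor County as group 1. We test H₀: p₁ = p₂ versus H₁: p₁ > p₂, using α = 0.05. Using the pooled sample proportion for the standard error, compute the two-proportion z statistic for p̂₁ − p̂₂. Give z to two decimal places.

z = 1.55

p̂₁ = 362/510 ≈ 0.7098, p̂₂ = 1505/2232 ≈ 0.6743.
Pooled p̂ = (362+1505)/(510+2232) = 1867/2742 = 0.6809.
SE = √(p̂(1−p̂)(1/n₁+1/n₂)) = √(0.6809·0.3191·0.00240881) = √(0.000523384) = 0.0229.
z = (0.7098 − 0.6743)/0.0229 = 0.0355/0.0229 = 1.55.
p-value = P(Z > 1.553) ≈ 0.0603. With α = 0.05, fail to reject H₀.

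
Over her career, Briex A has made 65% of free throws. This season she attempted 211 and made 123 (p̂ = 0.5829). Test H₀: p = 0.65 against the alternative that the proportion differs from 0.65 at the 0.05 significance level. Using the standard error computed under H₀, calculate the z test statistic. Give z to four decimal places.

z = -2.0423

p̂ = 123/211 ≈ 0.582938.
Standard error under H₀: √(0.65×0.35/211) = 0.032836.
z = (0.582938 − 0.65)/0.032836 = -0.067062/0.032836 = -2.0423.
Two-sided p-value ≈ 2·Φ(−2.042) = 0.0411. With α = 0.05, reject H₀.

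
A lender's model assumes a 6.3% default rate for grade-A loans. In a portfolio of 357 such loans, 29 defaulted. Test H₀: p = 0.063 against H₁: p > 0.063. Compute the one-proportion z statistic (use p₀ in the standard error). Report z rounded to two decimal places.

p̂ = 29/357 = 0.08123.
SE = √(p₀(1−p₀)/n) = √(0.059031/357) = 0.01286.
z = (0.08123 − 0.063)/0.01286 = 0.01823/0.01286 = 1.42.

z = 1.42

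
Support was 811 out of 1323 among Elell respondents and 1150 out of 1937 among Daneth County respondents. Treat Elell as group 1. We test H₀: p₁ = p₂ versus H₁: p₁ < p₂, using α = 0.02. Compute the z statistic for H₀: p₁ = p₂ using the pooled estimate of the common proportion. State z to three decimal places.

z = 1.105

p̂₁ = 811/1323 = 0.61300, p̂₂ = 1150/1937 = 0.59370.
Pooled p̂ = (811+1150)/(1323+1937) = 1961/3260 = 0.60153.
SE = √(p̂(1−p̂)(1/n₁+1/n₂)) = √(0.60153·0.39847·0.00127212) = √(0.000304916) = 0.01746.
z = (0.61300 − 0.59370)/0.01746 = 0.01930/0.01746 = 1.105.
p-value = P(Z < 1.105) ≈ 0.8655, so at α = 0.02 we fail to reject H₀.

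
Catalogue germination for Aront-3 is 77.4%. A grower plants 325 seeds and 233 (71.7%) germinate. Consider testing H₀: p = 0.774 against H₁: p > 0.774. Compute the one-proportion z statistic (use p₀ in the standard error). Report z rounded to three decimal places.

z = -2.460

p̂ = 233/325 ≈ 0.71692.
Under H₀, SE = √(0.774·0.226/325) = √(0.000538228) = 0.02320.
z = (0.71692 − 0.774)/0.02320 = -0.05708/0.02320 = -2.460.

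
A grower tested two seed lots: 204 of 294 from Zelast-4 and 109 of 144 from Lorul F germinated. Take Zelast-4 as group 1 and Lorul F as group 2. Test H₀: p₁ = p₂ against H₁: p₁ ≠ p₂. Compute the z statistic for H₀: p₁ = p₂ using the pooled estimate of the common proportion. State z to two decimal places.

z = -1.37

p̂₁ = 204/294 ≈ 0.6939, p̂₂ = 109/144 ≈ 0.7569.
Pooled p̂ = (204+109)/(294+144) = 313/438 = 0.7146.
SE = √(0.203942 × 0.0103458) = 0.0459.
z = (0.6939 − 0.7569)/0.0459 = -0.0630/0.0459 = -1.37.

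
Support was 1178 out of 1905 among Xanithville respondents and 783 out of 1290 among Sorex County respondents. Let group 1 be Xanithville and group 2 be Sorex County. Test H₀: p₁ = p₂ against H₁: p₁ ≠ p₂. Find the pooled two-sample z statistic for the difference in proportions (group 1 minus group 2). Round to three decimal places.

z = 0.649

p̂₁ = 1178/1905 = 0.61837, p̂₂ = 783/1290 = 0.60698.
Pooled p̂ = (1178+783)/(1905+1290) = 1961/3195 = 0.61377.
SE = √(0.237056 × 0.00130013) = 0.01756.
z = (0.61837 − 0.60698)/0.01756 = 0.01139/0.01756 = 0.649.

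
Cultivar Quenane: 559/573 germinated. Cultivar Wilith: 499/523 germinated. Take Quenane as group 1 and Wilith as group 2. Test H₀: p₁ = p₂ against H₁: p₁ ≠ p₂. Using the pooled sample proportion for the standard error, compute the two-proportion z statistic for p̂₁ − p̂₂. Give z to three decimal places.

z = 1.939

p̂₁ = 559/573 = 0.975567, p̂₂ = 499/523 = 0.954111.
Pooled p̂ = (559+499)/(573+523) = 1058/1096 = 0.965328.
SE = √(p̂(1−p̂)(1/n₁+1/n₂)) = √(0.965328·0.034672·0.00365725) = √(0.000122406) = 0.011064.
z = (0.975567 − 0.954111)/0.011064 = 0.021456/0.011064 = 1.939.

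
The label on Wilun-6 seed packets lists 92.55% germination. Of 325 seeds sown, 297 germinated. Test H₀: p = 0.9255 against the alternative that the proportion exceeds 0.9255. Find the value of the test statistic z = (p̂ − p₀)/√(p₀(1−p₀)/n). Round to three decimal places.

p̂ = 297/325 ≈ 0.91385.
Standard error under H₀: √(0.9255×0.0745/325) = 0.01457.
z = (0.91385 − 0.9255)/0.01457 = -0.01165/0.01457 = -0.800.
p-value = P(Z > -0.800) ≈ 0.7882.

z = -0.800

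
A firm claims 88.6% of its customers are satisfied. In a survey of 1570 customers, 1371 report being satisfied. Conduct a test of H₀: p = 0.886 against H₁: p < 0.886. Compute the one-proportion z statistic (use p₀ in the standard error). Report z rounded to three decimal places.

p̂ = 1371/1570 = 0.87325.
Under H₀, SE = √(0.886·0.114/1570) = √(6.43338e-05) = 0.00802.
z = (0.87325 − 0.886)/0.00802 = -0.01275/0.00802 = -1.590.

z = -1.590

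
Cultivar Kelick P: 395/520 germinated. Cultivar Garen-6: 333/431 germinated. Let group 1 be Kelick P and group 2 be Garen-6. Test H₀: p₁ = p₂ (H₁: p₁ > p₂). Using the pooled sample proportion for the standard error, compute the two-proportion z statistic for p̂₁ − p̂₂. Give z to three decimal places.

p̂₁ = 395/520 ≈ 0.75962, p̂₂ = 333/431 ≈ 0.77262.
Pooled p̂ = (395+333)/(520+431) = 728/951 = 0.76551.
SE = √(p̂(1−p̂)(1/n₁+1/n₂)) = √(0.76551·0.23449·0.00424326) = √(0.000761684) = 0.02760.
z = (0.75962 − 0.77262)/0.02760 = -0.01300/0.02760 = -0.471.

z = -0.471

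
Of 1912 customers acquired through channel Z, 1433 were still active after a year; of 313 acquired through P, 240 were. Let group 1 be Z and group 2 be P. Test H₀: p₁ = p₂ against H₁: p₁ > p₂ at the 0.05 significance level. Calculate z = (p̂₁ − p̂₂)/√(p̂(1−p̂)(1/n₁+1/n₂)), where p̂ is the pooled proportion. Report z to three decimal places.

p̂₁ = 1433/1912 = 0.749477, p̂₂ = 240/313 = 0.766773.
Pooled p̂ = (1433+240)/(1912+313) = 1673/2225 = 0.751910.
SE = √(0.186541 × 0.0037179) = 0.026335.
z = (0.749477 − 0.766773)/0.026335 = -0.017296/0.026335 = -0.657.
p-value = P(Z > -0.657) ≈ 0.7443, so at α = 0.05 we fail to reject H₀.

z = -0.657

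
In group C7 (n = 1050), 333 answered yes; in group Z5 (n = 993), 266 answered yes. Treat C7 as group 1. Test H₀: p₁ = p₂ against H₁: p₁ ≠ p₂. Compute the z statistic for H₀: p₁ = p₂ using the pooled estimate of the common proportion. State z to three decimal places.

z = 2.445

p̂₁ = 333/1050 ≈ 0.31714, p̂₂ = 266/993 ≈ 0.26788.
Pooled p̂ = (333+266)/(1050+993) = 599/2043 = 0.29320.
SE = √(p̂(1−p̂)(1/n₁+1/n₂)) = √(0.29320·0.70680·0.00195943) = √(0.000406057) = 0.02015.
z = (0.31714 − 0.26788)/0.02015 = 0.04926/0.02015 = 2.445.
p-value = 2·P(Z > 2.445) ≈ 0.0145.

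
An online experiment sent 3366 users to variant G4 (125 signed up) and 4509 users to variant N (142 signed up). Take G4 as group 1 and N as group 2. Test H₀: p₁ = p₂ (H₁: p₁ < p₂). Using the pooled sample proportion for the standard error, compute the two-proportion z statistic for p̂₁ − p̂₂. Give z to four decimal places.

z = 1.3689

p̂₁ = 125/3366 ≈ 0.0371361, p̂₂ = 142/4509 ≈ 0.0314926.
Pooled p̂ = (125+142)/(3366+4509) = 267/7875 = 0.0339048.
SE = √(p̂(1−p̂)(1/n₁+1/n₂)) = √(0.0339048·0.9660952·0.000518867) = √(1.69956e-05) = 0.0041226.
z = (0.0371361 − 0.0314926)/0.0041226 = 0.0056435/0.0041226 = 1.3689.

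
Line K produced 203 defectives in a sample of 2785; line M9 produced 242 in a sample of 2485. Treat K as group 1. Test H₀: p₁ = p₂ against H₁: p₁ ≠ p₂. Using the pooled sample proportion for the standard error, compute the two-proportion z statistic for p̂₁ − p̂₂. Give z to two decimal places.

p̂₁ = 203/2785 = 0.07289, p̂₂ = 242/2485 = 0.09738.
Pooled p̂ = (203+242)/(2785+2485) = 445/5270 = 0.08444.
SE = √(p̂(1−p̂)(1/n₁+1/n₂)) = √(0.08444·0.91556·0.000761481) = √(5.88701e-05) = 0.00767.
z = (0.07289 − 0.09738)/0.00767 = -0.02449/0.00767 = -3.19.

z = -3.19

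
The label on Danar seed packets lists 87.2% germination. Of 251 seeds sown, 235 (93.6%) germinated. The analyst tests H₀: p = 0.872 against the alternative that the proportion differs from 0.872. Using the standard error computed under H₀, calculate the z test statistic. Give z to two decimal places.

p̂ = 235/251 ≈ 0.9363.
Standard error under H₀: √(0.872×0.128/251) = 0.0211.
z = (0.9363 − 0.872)/0.0211 = 0.0643/0.0211 = 3.05.
Two-sided p-value ≈ 2·Φ(−3.047) = 0.0023.

z = 3.05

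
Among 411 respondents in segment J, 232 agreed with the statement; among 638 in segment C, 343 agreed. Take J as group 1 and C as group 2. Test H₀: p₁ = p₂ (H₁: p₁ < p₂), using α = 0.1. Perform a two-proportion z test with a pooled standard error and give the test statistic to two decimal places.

z = 0.85

p̂₁ = 232/411 = 0.5645, p̂₂ = 343/638 = 0.5376.
Pooled p̂ = (232+343)/(411+638) = 575/1049 = 0.5481.
SE = √(p̂(1−p̂)(1/n₁+1/n₂)) = √(0.5481·0.4519·0.00400049) = √(0.000990851) = 0.0315.
z = (0.5645 − 0.5376)/0.0315 = 0.0269/0.0315 = 0.85.
p-value = P(Z < 0.853) ≈ 0.8032. With α = 0.1, fail to reject H₀.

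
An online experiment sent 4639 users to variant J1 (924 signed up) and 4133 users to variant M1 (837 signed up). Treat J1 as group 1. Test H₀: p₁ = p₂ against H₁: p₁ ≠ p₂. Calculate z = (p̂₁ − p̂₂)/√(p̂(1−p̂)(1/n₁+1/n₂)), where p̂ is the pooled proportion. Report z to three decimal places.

p̂₁ = 924/4639 = 0.199181, p̂₂ = 837/4133 = 0.202516.
Pooled p̂ = (924+837)/(4639+4133) = 1761/8772 = 0.200752.
SE = √(p̂(1−p̂)(1/n₁+1/n₂)) = √(0.200752·0.799248·0.000457519) = √(7.34093e-05) = 0.008568.
z = (0.199181 − 0.202516)/0.008568 = -0.003335/0.008568 = -0.389.
Two-sided p-value ≈ 2·Φ(−0.389) = 0.6971.

z = -0.389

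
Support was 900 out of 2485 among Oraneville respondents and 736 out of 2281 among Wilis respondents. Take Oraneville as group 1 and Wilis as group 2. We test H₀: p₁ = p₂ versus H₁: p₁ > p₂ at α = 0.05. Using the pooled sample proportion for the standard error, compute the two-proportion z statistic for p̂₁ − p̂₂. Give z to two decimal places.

z = 2.87

p̂₁ = 900/2485 ≈ 0.36217, p̂₂ = 736/2281 ≈ 0.32267.
Pooled p̂ = (900+736)/(2485+2281) = 1636/4766 = 0.34326.
SE = √(0.225434 × 0.000840819) = 0.01377.
z = (0.36217 − 0.32267)/0.01377 = 0.03950/0.01377 = 2.87.
p-value = P(Z > 2.870) ≈ 0.0021. With α = 0.05, reject H₀.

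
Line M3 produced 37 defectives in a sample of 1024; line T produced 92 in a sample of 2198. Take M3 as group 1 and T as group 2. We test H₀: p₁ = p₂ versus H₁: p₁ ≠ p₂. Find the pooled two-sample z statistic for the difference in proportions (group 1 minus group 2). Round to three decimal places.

p̂₁ = 37/1024 ≈ 0.03613, p̂₂ = 92/2198 ≈ 0.04186.
Pooled p̂ = (37+92)/(1024+2198) = 129/3222 = 0.04004.
SE = √(p̂(1−p̂)(1/n₁+1/n₂)) = √(0.04004·0.95996·0.00143152) = √(5.50195e-05) = 0.00742.
z = (0.03613 − 0.04186)/0.00742 = -0.00573/0.00742 = -0.772.
Two-sided p-value ≈ 2·Φ(−0.772) = 0.4403.

z = -0.772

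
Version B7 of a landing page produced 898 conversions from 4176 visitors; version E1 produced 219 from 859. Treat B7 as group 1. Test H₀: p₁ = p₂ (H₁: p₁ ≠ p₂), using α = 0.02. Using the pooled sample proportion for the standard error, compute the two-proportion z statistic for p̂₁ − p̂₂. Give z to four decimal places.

p̂₁ = 898/4176 = 0.2150383, p̂₂ = 219/859 = 0.2549476.
Pooled p̂ = (898+219)/(4176+859) = 1117/5035 = 0.2218471.
SE = √(0.172631 × 0.00140361) = 0.0155662.
z = (0.2150383 − 0.2549476)/0.0155662 = -0.0399093/0.0155662 = -2.5638.
Two-sided p-value ≈ 2·Φ(−2.564) = 0.0104; since p < α = 0.02, reject H₀.

z = -2.5638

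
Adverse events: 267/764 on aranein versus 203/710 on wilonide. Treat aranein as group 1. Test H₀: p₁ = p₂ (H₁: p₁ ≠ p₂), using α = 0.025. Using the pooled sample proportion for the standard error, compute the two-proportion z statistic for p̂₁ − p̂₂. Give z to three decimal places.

z = 2.616

p̂₁ = 267/764 = 0.349476, p̂₂ = 203/710 = 0.285915.
Pooled p̂ = (267+203)/(764+710) = 470/1474 = 0.318860.
SE = √(0.217188 × 0.00271735) = 0.024294.
z = (0.349476 − 0.285915)/0.024294 = 0.063561/0.024294 = 2.616.
p-value = 2·P(Z > 2.616) ≈ 0.0089. With α = 0.025, reject H₀.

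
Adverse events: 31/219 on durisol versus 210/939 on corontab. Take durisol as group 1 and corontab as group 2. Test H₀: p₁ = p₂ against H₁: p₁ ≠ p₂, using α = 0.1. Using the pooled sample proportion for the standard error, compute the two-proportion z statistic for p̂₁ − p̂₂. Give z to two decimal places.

z = -2.69

p̂₁ = 31/219 = 0.1416, p̂₂ = 210/939 = 0.2236.
Pooled p̂ = (31+210)/(219+939) = 241/1158 = 0.2081.
SE = √(p̂(1−p̂)(1/n₁+1/n₂)) = √(0.2081·0.7919·0.00563117) = √(0.000928043) = 0.0305.
z = (0.1416 − 0.2236)/0.0305 = -0.0820/0.0305 = -2.69.
Two-sided p-value ≈ 2·Φ(−2.695) = 0.0070; since p < α = 0.1, reject H₀.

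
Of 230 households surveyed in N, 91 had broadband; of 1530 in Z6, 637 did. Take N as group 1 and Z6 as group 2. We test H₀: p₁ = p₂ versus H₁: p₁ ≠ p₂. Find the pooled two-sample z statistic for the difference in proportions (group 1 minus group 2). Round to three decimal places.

p̂₁ = 91/230 = 0.39565, p̂₂ = 637/1530 = 0.41634.
Pooled p̂ = (91+637)/(230+1530) = 728/1760 = 0.41364.
SE = √(p̂(1−p̂)(1/n₁+1/n₂)) = √(0.41364·0.58636·0.00500142) = √(0.00121305) = 0.03483.
z = (0.39565 − 0.41634)/0.03483 = -0.02069/0.03483 = -0.594.
p-value = 2·P(Z > 0.594) ≈ 0.5525.

z = -0.594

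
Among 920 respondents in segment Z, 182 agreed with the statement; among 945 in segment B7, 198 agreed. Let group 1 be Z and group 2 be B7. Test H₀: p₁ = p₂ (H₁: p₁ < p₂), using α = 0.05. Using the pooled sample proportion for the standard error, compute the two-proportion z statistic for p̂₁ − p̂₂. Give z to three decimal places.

p̂₁ = 182/920 = 0.197826, p̂₂ = 198/945 = 0.209524.
Pooled p̂ = (182+198)/(920+945) = 380/1865 = 0.203753.
SE = √(p̂(1−p̂)(1/n₁+1/n₂)) = √(0.203753·0.796247·0.00214516) = √(0.000348026) = 0.018655.
z = (0.197826 − 0.209524)/0.018655 = -0.011698/0.018655 = -0.627.
p-value = P(Z < -0.627) ≈ 0.2653, so at α = 0.05 we fail to reject H₀.

z = -0.627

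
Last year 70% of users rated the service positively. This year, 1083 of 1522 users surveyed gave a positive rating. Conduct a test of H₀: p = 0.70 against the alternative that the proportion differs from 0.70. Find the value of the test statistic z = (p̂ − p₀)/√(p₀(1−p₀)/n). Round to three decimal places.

p̂ = 1083/1522 ≈ 0.71156.
Standard error under H₀: √(0.7×0.3/1522) = 0.01175.
z = (0.71156 − 0.7)/0.01175 = 0.01156/0.01175 = 0.984.
Two-sided p-value ≈ 2·Φ(−0.984) = 0.3249.

z = 0.984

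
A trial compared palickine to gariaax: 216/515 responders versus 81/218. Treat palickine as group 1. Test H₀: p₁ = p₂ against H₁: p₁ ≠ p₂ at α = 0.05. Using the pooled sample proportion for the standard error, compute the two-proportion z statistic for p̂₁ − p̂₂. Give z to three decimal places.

p̂₁ = 216/515 ≈ 0.41942, p̂₂ = 81/218 ≈ 0.37156.
Pooled p̂ = (216+81)/(515+218) = 297/733 = 0.40518.
SE = √(p̂(1−p̂)(1/n₁+1/n₂)) = √(0.40518·0.59482·0.0065289) = √(0.00157353) = 0.03967.
z = (0.41942 − 0.37156)/0.03967 = 0.04786/0.03967 = 1.206.
Two-sided p-value ≈ 2·Φ(−1.206) = 0.2276. With α = 0.05, fail to reject H₀.

z = 1.206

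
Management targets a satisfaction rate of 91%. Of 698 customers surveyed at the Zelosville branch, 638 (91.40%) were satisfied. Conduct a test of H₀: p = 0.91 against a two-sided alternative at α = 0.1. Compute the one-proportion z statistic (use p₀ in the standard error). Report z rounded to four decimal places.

z = 0.3730

p̂ = 638/698 ≈ 0.914040.
SE = √(p₀(1−p₀)/n) = √(0.0819/698) = 0.010832.
z = (0.914040 − 0.91)/0.010832 = 0.004040/0.010832 = 0.3730.
p-value = 2·P(Z > 0.373) ≈ 0.7092. With α = 0.1, fail to reject H₀.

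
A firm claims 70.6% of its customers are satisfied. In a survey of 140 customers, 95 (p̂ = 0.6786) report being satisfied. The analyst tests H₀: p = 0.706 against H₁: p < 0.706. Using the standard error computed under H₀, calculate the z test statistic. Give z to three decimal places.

p̂ = 95/140 ≈ 0.67857.
Under H₀, SE = √(0.706·0.294/140) = √(0.0014826) = 0.03850.
z = (0.67857 − 0.706)/0.03850 = -0.02743/0.03850 = -0.712.
p-value = P(Z < -0.712) ≈ 0.2381.

z = -0.712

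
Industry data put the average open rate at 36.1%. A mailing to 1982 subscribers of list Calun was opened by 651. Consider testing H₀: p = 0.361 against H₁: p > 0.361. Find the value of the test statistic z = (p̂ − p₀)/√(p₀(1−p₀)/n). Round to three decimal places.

z = -3.017

p̂ = 651/1982 ≈ 0.328456.
Standard error under H₀: √(0.361×0.639/1982) = 0.010788.
z = (0.328456 − 0.361)/0.010788 = -0.032544/0.010788 = -3.017.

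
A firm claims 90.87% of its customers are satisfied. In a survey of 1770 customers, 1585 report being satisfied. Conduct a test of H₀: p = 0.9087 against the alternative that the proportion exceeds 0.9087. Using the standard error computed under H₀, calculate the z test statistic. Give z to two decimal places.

z = -1.93

p̂ = 1585/1770 ≈ 0.89548.
SE = √(p₀(1−p₀)/n) = √(0.082964/1770) = 0.00685.
z = (0.89548 − 0.9087)/0.00685 = -0.01322/0.00685 = -1.93.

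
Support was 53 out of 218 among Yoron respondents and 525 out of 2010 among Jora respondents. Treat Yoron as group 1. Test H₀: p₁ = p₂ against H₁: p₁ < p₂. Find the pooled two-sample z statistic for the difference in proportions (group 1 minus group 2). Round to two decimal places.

p̂₁ = 53/218 = 0.2431, p̂₂ = 525/2010 = 0.2612.
Pooled p̂ = (53+525)/(218+2010) = 578/2228 = 0.2594.
SE = √(0.192124 × 0.00508467) = 0.0313.
z = (0.2431 − 0.2612)/0.0313 = -0.0181/0.0313 = -0.58.

z = -0.58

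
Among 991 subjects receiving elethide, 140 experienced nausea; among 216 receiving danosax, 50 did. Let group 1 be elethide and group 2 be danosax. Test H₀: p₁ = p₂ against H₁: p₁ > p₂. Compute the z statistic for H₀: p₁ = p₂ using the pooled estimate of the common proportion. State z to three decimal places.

z = -3.299

p̂₁ = 140/991 ≈ 0.141271, p̂₂ = 50/216 ≈ 0.231481.
Pooled p̂ = (140+50)/(991+216) = 190/1207 = 0.157415.
SE = √(0.132636 × 0.00563871) = 0.027348.
z = (0.141271 − 0.231481)/0.027348 = -0.090210/0.027348 = -3.299.
p-value = P(Z > -3.299) ≈ 0.9995.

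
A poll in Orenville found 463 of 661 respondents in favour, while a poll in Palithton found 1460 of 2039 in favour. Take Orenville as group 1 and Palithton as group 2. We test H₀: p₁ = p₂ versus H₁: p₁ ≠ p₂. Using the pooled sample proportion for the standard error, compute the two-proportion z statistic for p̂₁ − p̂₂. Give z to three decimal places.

p̂₁ = 463/661 ≈ 0.70045, p̂₂ = 1460/2039 ≈ 0.71604.
Pooled p̂ = (463+1460)/(661+2039) = 1923/2700 = 0.71222.
SE = √(p̂(1−p̂)(1/n₁+1/n₂)) = √(0.71222·0.28778·0.0020033) = √(0.000410599) = 0.02026.
z = (0.70045 − 0.71604)/0.02026 = -0.01559/0.02026 = -0.769.
Two-sided p-value ≈ 2·Φ(−0.769) = 0.4419.

z = -0.769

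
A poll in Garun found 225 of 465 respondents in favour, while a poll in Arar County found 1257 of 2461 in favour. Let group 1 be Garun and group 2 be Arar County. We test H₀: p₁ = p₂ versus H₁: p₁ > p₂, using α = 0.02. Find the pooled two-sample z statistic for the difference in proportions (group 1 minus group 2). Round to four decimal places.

z = -1.0639

p̂₁ = 225/465 = 0.483871, p̂₂ = 1257/2461 = 0.510768.
Pooled p̂ = (225+1257)/(465+2461) = 1482/2926 = 0.506494.
SE = √(p̂(1−p̂)(1/n₁+1/n₂)) = √(0.506494·0.493506·0.00255688) = √(0.000639111) = 0.025281.
z = (0.483871 − 0.510768)/0.025281 = -0.026897/0.025281 = -1.0639.
p-value = P(Z > -1.064) ≈ 0.8563. With α = 0.02, fail to reject H₀.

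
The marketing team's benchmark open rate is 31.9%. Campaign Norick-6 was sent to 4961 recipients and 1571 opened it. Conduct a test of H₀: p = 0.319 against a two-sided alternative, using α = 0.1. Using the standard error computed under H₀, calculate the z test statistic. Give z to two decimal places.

p̂ = 1571/4961 = 0.3167.
Standard error under H₀: √(0.319×0.681/4961) = 0.0066.
z = (0.3167 − 0.319)/0.0066 = -0.0023/0.0066 = -0.35.
p-value = 2·P(Z > 0.352) ≈ 0.7248; since p > α = 0.1, fail to reject H₀.

z = -0.35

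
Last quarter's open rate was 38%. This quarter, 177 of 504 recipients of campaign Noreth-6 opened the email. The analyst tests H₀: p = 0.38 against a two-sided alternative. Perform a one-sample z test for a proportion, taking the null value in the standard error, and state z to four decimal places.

p̂ = 177/504 ≈ 0.351190.
SE = √(p₀(1−p₀)/n) = √(0.2356/504) = 0.021621.
z = (0.351190 − 0.38)/0.021621 = -0.028810/0.021621 = -1.3325.
Two-sided p-value ≈ 2·Φ(−1.332) = 0.1827.

z = -1.3325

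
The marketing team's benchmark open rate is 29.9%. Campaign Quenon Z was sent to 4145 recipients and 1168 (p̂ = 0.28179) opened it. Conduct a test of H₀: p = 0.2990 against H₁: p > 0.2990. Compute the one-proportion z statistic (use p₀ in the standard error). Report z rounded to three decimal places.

z = -2.421

p̂ = 1168/4145 ≈ 0.28179.
Under H₀, SE = √(0.299·0.701/4145) = √(5.05667e-05) = 0.00711.
z = (0.28179 − 0.299)/0.00711 = -0.01721/0.00711 = -2.421.
p-value = P(Z > -2.421) ≈ 0.9923.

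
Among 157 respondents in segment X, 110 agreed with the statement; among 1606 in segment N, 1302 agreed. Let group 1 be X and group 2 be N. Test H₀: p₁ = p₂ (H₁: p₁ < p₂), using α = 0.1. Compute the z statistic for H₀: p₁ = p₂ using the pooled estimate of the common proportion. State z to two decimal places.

p̂₁ = 110/157 = 0.7006, p̂₂ = 1302/1606 = 0.8107.
Pooled p̂ = (110+1302)/(157+1606) = 1412/1763 = 0.8009.
SE = √(p̂(1−p̂)(1/n₁+1/n₂)) = √(0.8009·0.1991·0.00699209) = √(0.00111492) = 0.0334.
z = (0.7006 − 0.8107)/0.0334 = -0.1101/0.0334 = -3.30.
p-value = P(Z < -3.297) ≈ 0.0005. With α = 0.1, reject H₀.

z = -3.30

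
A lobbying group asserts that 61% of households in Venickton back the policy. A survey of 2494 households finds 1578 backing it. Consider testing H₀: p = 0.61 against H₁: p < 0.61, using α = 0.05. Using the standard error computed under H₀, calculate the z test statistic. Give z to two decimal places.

z = 2.33

p̂ = 1578/2494 = 0.63272.
Standard error under H₀: √(0.61×0.39/2494) = 0.00977.
z = (0.63272 − 0.61)/0.00977 = 0.02272/0.00977 = 2.33.
p-value = P(Z < 2.326) ≈ 0.9900; since p > α = 0.05, fail to reject H₀.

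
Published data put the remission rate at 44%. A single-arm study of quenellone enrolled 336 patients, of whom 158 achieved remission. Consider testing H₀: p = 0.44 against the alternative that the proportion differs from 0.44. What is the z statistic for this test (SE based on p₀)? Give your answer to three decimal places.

p̂ = 158/336 ≈ 0.47024.
Standard error under H₀: √(0.44×0.56/336) = 0.02708.
z = (0.47024 − 0.44)/0.02708 = 0.03024/0.02708 = 1.117.

z = 1.117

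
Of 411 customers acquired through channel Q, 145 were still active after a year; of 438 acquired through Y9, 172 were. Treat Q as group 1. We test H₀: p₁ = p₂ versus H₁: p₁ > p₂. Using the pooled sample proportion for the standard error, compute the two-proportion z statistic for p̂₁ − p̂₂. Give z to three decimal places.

p̂₁ = 145/411 ≈ 0.35280, p̂₂ = 172/438 ≈ 0.39269.
Pooled p̂ = (145+172)/(411+438) = 317/849 = 0.37338.
SE = √(p̂(1−p̂)(1/n₁+1/n₂)) = √(0.37338·0.62662·0.0047162) = √(0.00110344) = 0.03322.
z = (0.35280 − 0.39269)/0.03322 = -0.03989/0.03322 = -1.201.

z = -1.201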